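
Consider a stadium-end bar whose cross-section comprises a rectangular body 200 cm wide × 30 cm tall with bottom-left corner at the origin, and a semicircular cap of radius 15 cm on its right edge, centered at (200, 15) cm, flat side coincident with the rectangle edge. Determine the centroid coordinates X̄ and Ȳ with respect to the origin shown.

X̄ = 105.92 cm, Ȳ = 15.00 cm

rectangular body: A = 200 × 30 = 6000.00, centroid at (100.00, 15.00).
semicircular end: A = ½π·15² = 353.43, centroid at (206.37, 15.00).
ΣA = 6353.43 cm²
ΣAX̄ = (6000.00)(100.00) + (353.43)(206.37) = 672935.83 cm³
ΣAȲ = (6000.00)(15.00) + (353.43)(15.00) = 95301.44 cm³
X̄ = 672935.83 / 6353.43 = 105.92 cm
Ȳ = 95301.44 / 6353.43 = 15.00 cm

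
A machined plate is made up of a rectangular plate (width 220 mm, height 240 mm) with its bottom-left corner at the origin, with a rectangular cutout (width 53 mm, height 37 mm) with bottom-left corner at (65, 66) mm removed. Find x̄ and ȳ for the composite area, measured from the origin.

plate: A = 220 × 240 = 52800.00, centroid at (110.00, 120.00).
hole: A = −(53 × 37) = -1961.00, centroid at (91.50, 84.50).
ΣA = 50839.00 mm²
ΣAx̄ = (52800.00)(110.00) + (-1961.00)(91.50) = 5628568.50 mm³
ΣAȳ = (52800.00)(120.00) + (-1961.00)(84.50) = 6170295.50 mm³
x̄ = 5628568.50 / 50839.00 = 110.71 mm
ȳ = 6170295.50 / 50839.00 = 121.37 mm

x̄ = 110.71 mm, ȳ = 121.37 mm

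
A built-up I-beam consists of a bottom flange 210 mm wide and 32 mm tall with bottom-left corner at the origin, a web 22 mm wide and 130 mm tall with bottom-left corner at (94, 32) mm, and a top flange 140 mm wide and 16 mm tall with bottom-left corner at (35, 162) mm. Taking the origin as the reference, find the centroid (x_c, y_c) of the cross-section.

bottom flange: A = 210 × 32 = 6720.00, centroid at (105.00, 16.00).
web: A = 22 × 130 = 2860.00, centroid at (105.00, 97.00).
top flange: A = 140 × 16 = 2240.00, centroid at (105.00, 170.00).
ΣA = 11820.00 mm²
ΣAx_c = (6720.00)(105.00) + (2860.00)(105.00) + (2240.00)(105.00) = 1241100.00 mm³
ΣAy_c = (6720.00)(16.00) + (2860.00)(97.00) + (2240.00)(170.00) = 765740.00 mm³
x_c = 1241100.00 / 11820.00 = 105.00 mm
y_c = 765740.00 / 11820.00 = 64.78 mm

x_c = 105.00 mm, y_c = 64.78 mm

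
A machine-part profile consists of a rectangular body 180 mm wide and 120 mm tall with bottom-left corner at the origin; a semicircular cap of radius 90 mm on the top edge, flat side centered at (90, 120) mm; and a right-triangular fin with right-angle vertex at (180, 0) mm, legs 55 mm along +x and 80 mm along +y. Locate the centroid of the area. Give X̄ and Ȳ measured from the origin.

X̄ = 96.53 mm, Ȳ = 92.20 mm

rectangular body: A = 180 × 120 = 21600.00, centroid at (90.00, 60.00).
semicircular top: A = ½π·90² = 12723.45, centroid at (90.00, 158.20).
triangular fin: A = ½·55·80 = 2200.00, centroid at (198.33, 26.67).
ΣA = 36523.45 mm², ΣAX̄ = 3525443.86 mm³, ΣAȲ = 3367480.70 mm³.
X̄ = 3525443.86/36523.45 = 96.53 mm; Ȳ = 3367480.70/36523.45 = 92.20 mm.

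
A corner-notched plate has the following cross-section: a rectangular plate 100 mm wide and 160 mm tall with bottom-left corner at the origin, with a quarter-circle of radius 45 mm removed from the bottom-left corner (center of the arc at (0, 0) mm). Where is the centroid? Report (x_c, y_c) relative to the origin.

Part | A | x̄ᵢ | ȳᵢ | A·x̄ᵢ | A·ȳᵢ
plate | 16000.00 | 50.00 | 80.00 | 800000.00 | 1280000.00
removed quarter-circle | -1590.43 | 19.10 | 19.10 | -30375.00 | -30375.00
Σ | 14409.57 |  |  | 769625.00 | 1249625.00
x_c = 769625.00 / 14409.57 = 53.41 mm
y_c = 1249625.00 / 14409.57 = 86.72 mm

x_c = 53.41 mm, y_c = 86.72 mm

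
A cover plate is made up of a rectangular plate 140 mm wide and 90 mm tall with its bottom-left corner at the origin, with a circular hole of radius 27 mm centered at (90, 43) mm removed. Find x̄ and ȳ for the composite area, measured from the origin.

Part | A | x̄ᵢ | ȳᵢ | A·x̄ᵢ | A·ȳᵢ
plate | 12600.00 | 70.00 | 45.00 | 882000.00 | 567000.00
hole | -2290.22 | 90.00 | 43.00 | -206119.89 | -98479.50
Σ | 10309.78 |  |  | 675880.11 | 468520.50
x̄ = 675880.11 / 10309.78 = 65.56 mm
ȳ = 468520.50 / 10309.78 = 45.44 mm

x̄ = 65.56 mm, ȳ = 45.44 mm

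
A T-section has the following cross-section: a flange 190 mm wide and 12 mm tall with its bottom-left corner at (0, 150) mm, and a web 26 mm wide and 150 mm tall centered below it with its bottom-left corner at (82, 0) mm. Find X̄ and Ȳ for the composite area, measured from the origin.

X̄ = 95.00 mm, Ȳ = 104.88 mm

web: A = 26 × 150 = 3900.00, centroid at (95.00, 75.00).
flange: A = 190 × 12 = 2280.00, centroid at (95.00, 156.00).
ΣA = 6180.00 mm², ΣAX̄ = 587100.00 mm³, ΣAȲ = 648180.00 mm³.
X̄ = 587100.00/6180.00 = 95.00 mm; Ȳ = 648180.00/6180.00 = 104.88 mm.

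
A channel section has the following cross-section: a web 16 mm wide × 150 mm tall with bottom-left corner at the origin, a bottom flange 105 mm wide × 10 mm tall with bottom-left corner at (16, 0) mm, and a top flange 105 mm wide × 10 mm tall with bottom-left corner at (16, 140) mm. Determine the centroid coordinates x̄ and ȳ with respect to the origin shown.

Part | A | x̄ᵢ | ȳᵢ | A·x̄ᵢ | A·ȳᵢ
web | 2400.00 | 8.00 | 75.00 | 19200.00 | 180000.00
bottom flange | 1050.00 | 68.50 | 5.00 | 71925.00 | 5250.00
top flange | 1050.00 | 68.50 | 145.00 | 71925.00 | 152250.00
Σ | 4500.00 |  |  | 163050.00 | 337500.00
x̄ = 163050.00 / 4500.00 = 36.23 mm
ȳ = 337500.00 / 4500.00 = 75.00 mm

x̄ = 36.23 mm, ȳ = 75.00 mm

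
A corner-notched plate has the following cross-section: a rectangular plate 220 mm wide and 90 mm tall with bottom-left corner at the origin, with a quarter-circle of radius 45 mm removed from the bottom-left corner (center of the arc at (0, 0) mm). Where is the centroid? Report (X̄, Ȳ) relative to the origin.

X̄ = 117.94 mm, Ȳ = 47.26 mm

plate: A = 220 × 90 = 19800.00, centroid at (110.00, 45.00).
removed quarter-circle: A = −¼π·45² = -1590.43, centroid at (19.10, 19.10).
ΣA = 18209.57 mm², ΣAX̄ = 2147625.00 mm³, ΣAȲ = 860625.00 mm³.
X̄ = 2147625.00/18209.57 = 117.94 mm; Ȳ = 860625.00/18209.57 = 47.26 mm.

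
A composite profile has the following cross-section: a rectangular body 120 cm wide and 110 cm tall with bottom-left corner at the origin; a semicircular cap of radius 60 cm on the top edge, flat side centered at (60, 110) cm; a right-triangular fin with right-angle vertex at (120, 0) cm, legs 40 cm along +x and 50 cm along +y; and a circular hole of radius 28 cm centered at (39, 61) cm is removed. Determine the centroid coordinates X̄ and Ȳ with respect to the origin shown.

X̄ = 67.19 cm, Ȳ = 78.11 cm

rectangular body: A = 120 × 110 = 13200.00, centroid at (60.00, 55.00).
semicircular top: A = ½π·60² = 5654.87, centroid at (60.00, 135.46).
triangular fin: A = ½·40·50 = 1000.00, centroid at (133.33, 16.67).
hole: A = −π·28² = -2463.01, centroid at (39.00, 61.00).
ΣA = 17391.86 cm², ΣAX̄ = 1168568.00 cm³, ΣAȲ = 1358458.49 cm³.
X̄ = 1168568.00/17391.86 = 67.19 cm; Ȳ = 1358458.49/17391.86 = 78.11 cm.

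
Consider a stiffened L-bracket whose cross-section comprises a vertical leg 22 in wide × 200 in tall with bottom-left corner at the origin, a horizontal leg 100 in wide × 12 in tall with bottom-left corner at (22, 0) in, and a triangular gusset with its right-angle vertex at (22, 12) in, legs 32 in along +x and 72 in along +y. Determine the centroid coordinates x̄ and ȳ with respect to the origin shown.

Part | A | x̄ᵢ | ȳᵢ | A·x̄ᵢ | A·ȳᵢ
vertical leg | 4400.00 | 11.00 | 100.00 | 48400.00 | 440000.00
horizontal leg | 1200.00 | 72.00 | 6.00 | 86400.00 | 7200.00
gusset | 1152.00 | 32.67 | 36.00 | 37632.00 | 41472.00
Σ | 6752.00 |  |  | 172432.00 | 488672.00
x̄ = 172432.00 / 6752.00 = 25.54 in
ȳ = 488672.00 / 6752.00 = 72.37 in

x̄ = 25.54 in, ȳ = 72.37 in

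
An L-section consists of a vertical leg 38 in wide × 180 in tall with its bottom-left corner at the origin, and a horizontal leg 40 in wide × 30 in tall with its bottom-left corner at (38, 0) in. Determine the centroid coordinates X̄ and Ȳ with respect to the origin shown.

X̄ = 24.82 in, Ȳ = 78.81 in

vertical leg: A = 38 × 180 = 6840.00, centroid at (19.00, 90.00).
horizontal leg: A = 40 × 30 = 1200.00, centroid at (58.00, 15.00).
ΣA = 8040.00 in², ΣAX̄ = 199560.00 in³, ΣAȲ = 633600.00 in³.
X̄ = 199560.00/8040.00 = 24.82 in; Ȳ = 633600.00/8040.00 = 78.81 in.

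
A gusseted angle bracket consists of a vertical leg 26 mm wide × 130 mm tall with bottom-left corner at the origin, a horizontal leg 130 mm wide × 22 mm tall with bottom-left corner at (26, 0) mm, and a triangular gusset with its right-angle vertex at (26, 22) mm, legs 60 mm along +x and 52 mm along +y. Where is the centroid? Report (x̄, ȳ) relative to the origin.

x̄ = 48.20 mm, ȳ = 40.07 mm

Part | A | x̄ᵢ | ȳᵢ | A·x̄ᵢ | A·ȳᵢ
vertical leg | 3380.00 | 13.00 | 65.00 | 43940.00 | 219700.00
horizontal leg | 2860.00 | 91.00 | 11.00 | 260260.00 | 31460.00
gusset | 1560.00 | 46.00 | 39.33 | 71760.00 | 61360.00
Σ | 7800.00 |  |  | 375960.00 | 312520.00
x̄ = 375960.00 / 7800.00 = 48.20 mm
ȳ = 312520.00 / 7800.00 = 40.07 mm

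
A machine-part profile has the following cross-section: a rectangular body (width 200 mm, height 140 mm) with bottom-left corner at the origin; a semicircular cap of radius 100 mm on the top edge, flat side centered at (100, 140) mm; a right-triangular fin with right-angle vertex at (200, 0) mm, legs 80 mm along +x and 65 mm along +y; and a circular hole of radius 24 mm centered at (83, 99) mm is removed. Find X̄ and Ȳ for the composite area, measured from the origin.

rectangular body: A = 200 × 140 = 28000.00, centroid at (100.00, 70.00).
semicircular top: A = ½π·100² = 15707.96, centroid at (100.00, 182.44).
triangular fin: A = ½·80·65 = 2600.00, centroid at (226.67, 21.67).
hole: A = −π·24² = -1809.56, centroid at (83.00, 99.00).
ΣA = 44498.41 mm²
ΣAX̄ = (28000.00)(100.00) + (15707.96)(100.00) + (2600.00)(226.67) + (-1809.56)(83.00) = 4809936.40 mm³
ΣAȲ = (28000.00)(70.00) + (15707.96)(182.44) + (2600.00)(21.67) + (-1809.56)(99.00) = 4702968.68 mm³
X̄ = 4809936.40 / 44498.41 = 108.09 mm
Ȳ = 4702968.68 / 44498.41 = 105.69 mm

X̄ = 108.09 mm, Ȳ = 105.69 mm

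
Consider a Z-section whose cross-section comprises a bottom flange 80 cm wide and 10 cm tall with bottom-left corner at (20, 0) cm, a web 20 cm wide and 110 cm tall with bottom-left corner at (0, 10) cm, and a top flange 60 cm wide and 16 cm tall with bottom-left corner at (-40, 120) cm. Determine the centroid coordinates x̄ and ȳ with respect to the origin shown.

x̄ = 15.25 cm, ȳ = 68.15 cm

bottom flange: A = 80 × 10 = 800.00, centroid at (60.00, 5.00).
web: A = 20 × 110 = 2200.00, centroid at (10.00, 65.00).
top flange: A = 60 × 16 = 960.00, centroid at (-10.00, 128.00).
ΣA = 3960.00 cm²
ΣAx̄ = (800.00)(60.00) + (2200.00)(10.00) + (960.00)(-10.00) = 60400.00 cm³
ΣAȳ = (800.00)(5.00) + (2200.00)(65.00) + (960.00)(128.00) = 269880.00 cm³
x̄ = 60400.00 / 3960.00 = 15.25 cm
ȳ = 269880.00 / 3960.00 = 68.15 cm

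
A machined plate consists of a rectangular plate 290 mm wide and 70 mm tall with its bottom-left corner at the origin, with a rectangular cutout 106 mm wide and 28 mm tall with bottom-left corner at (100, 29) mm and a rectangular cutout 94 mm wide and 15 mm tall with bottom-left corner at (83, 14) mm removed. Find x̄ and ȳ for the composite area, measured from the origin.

x̄ = 144.84 mm, ȳ = 34.70 mm

plate: A = 290 × 70 = 20300.00, centroid at (145.00, 35.00).
hole 1: A = −(106 × 28) = -2968.00, centroid at (153.00, 43.00).
hole 2: A = −(94 × 15) = -1410.00, centroid at (130.00, 21.50).
ΣA = 15922.00 mm², ΣAx̄ = 2306096.00 mm³, ΣAȳ = 552561.00 mm³.
x̄ = 2306096.00/15922.00 = 144.84 mm; ȳ = 552561.00/15922.00 = 34.70 mm.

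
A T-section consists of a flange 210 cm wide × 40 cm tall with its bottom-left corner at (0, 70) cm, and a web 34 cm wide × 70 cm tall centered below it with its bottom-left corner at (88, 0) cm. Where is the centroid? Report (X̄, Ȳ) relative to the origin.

web: A = 34 × 70 = 2380.00, centroid at (105.00, 35.00).
flange: A = 210 × 40 = 8400.00, centroid at (105.00, 90.00).
ΣA = 10780.00 cm²
ΣAX̄ = (2380.00)(105.00) + (8400.00)(105.00) = 1131900.00 cm³
ΣAȲ = (2380.00)(35.00) + (8400.00)(90.00) = 839300.00 cm³
X̄ = 1131900.00 / 10780.00 = 105.00 cm
Ȳ = 839300.00 / 10780.00 = 77.86 cm

X̄ = 105.00 cm, Ȳ = 77.86 cm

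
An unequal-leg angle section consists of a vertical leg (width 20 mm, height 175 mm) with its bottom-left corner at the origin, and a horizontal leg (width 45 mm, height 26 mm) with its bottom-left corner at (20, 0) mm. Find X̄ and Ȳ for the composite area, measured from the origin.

vertical leg: A = 20 × 175 = 3500.00, centroid at (10.00, 87.50).
horizontal leg: A = 45 × 26 = 1170.00, centroid at (42.50, 13.00).
ΣA = 4670.00 mm²
ΣAX̄ = (3500.00)(10.00) + (1170.00)(42.50) = 84725.00 mm³
ΣAȲ = (3500.00)(87.50) + (1170.00)(13.00) = 321460.00 mm³
X̄ = 84725.00 / 4670.00 = 18.14 mm
Ȳ = 321460.00 / 4670.00 = 68.84 mm

X̄ = 18.14 mm, Ȳ = 68.84 mm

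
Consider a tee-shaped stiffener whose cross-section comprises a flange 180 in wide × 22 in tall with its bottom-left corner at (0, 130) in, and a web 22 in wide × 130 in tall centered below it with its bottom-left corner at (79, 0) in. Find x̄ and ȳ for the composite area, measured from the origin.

web: A = 22 × 130 = 2860.00, centroid at (90.00, 65.00).
flange: A = 180 × 22 = 3960.00, centroid at (90.00, 141.00).
ΣA = 6820.00 in², ΣAx̄ = 613800.00 in³, ΣAȳ = 744260.00 in³.
x̄ = 613800.00/6820.00 = 90.00 in; ȳ = 744260.00/6820.00 = 109.13 in.

x̄ = 90.00 in, ȳ = 109.13 in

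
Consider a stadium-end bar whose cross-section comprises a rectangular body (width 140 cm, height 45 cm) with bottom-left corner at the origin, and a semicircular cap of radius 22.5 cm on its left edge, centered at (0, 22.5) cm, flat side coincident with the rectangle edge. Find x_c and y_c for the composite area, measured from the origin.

x_c = 61.08 cm, y_c = 22.50 cm

Part | A | x̄ᵢ | ȳᵢ | A·x̄ᵢ | A·ȳᵢ
rectangular body | 6300.00 | 70.00 | 22.50 | 441000.00 | 141750.00
semicircular end | 795.22 | -9.55 | 22.50 | -7593.75 | 17892.35
Σ | 7095.22 |  |  | 433406.25 | 159642.35
x_c = 433406.25 / 7095.22 = 61.08 cm
y_c = 159642.35 / 7095.22 = 22.50 cm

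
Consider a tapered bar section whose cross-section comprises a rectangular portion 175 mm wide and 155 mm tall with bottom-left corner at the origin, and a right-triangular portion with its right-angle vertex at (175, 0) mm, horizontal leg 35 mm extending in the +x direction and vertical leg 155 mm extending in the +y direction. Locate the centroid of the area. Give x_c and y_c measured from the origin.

rectangular portion: A = 175 × 155 = 27125.00, centroid at (87.50, 77.50).
triangular portion: A = ½·35·155 = 2712.50, centroid at (186.67, 51.67).
ΣA = 29837.50 mm², ΣAx_c = 2879770.83 mm³, ΣAy_c = 2242333.33 mm³.
x_c = 2879770.83/29837.50 = 96.52 mm; y_c = 2242333.33/29837.50 = 75.15 mm.

x_c = 96.52 mm, y_c = 75.15 mm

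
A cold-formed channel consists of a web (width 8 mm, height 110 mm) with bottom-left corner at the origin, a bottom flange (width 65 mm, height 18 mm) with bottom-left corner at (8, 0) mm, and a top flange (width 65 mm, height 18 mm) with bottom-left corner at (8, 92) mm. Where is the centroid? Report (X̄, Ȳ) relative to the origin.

Part | A | x̄ᵢ | ȳᵢ | A·x̄ᵢ | A·ȳᵢ
web | 880.00 | 4.00 | 55.00 | 3520.00 | 48400.00
bottom flange | 1170.00 | 40.50 | 9.00 | 47385.00 | 10530.00
top flange | 1170.00 | 40.50 | 101.00 | 47385.00 | 118170.00
Σ | 3220.00 |  |  | 98290.00 | 177100.00
X̄ = 98290.00 / 3220.00 = 30.52 mm
Ȳ = 177100.00 / 3220.00 = 55.00 mm

X̄ = 30.52 mm, Ȳ = 55.00 mm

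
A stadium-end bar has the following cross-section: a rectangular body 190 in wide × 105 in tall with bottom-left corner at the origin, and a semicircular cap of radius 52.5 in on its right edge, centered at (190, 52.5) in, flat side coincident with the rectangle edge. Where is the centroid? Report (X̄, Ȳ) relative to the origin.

X̄ = 115.91 in, Ȳ = 52.50 in

Part | A | x̄ᵢ | ȳᵢ | A·x̄ᵢ | A·ȳᵢ
rectangular body | 19950.00 | 95.00 | 52.50 | 1895250.00 | 1047375.00
semicircular end | 4329.51 | 212.28 | 52.50 | 919075.15 | 227299.14
Σ | 24279.51 |  |  | 2814325.15 | 1274674.14
X̄ = 2814325.15 / 24279.51 = 115.91 in
Ȳ = 1274674.14 / 24279.51 = 52.50 in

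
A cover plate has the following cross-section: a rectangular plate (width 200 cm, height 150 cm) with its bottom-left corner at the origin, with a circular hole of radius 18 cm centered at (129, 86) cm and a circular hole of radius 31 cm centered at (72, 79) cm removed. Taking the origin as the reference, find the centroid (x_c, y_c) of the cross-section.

plate: A = 200 × 150 = 30000.00, centroid at (100.00, 75.00).
hole 1: A = −π·18² = -1017.88, centroid at (129.00, 86.00).
hole 2: A = −π·31² = -3019.07, centroid at (72.00, 79.00).
ΣA = 25963.05 cm²
ΣAx_c = (30000.00)(100.00) + (-1017.88)(129.00) + (-3019.07)(72.00) = 2651320.91 cm³
ΣAy_c = (30000.00)(75.00) + (-1017.88)(86.00) + (-3019.07)(79.00) = 1923956.09 cm³
x_c = 2651320.91 / 25963.05 = 102.12 cm
y_c = 1923956.09 / 25963.05 = 74.10 cm

x_c = 102.12 cm, y_c = 74.10 cm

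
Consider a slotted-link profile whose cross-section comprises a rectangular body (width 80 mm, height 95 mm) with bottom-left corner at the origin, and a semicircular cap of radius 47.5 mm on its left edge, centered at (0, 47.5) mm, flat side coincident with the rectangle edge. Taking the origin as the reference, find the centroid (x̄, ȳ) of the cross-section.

x̄ = 20.87 mm, ȳ = 47.50 mm

rectangular body: A = 80 × 95 = 7600.00, centroid at (40.00, 47.50).
semicircular end: A = ½π·47.5² = 3544.11, centroid at (-20.16, 47.50).
ΣA = 11144.11 mm², ΣAx̄ = 232552.08 mm³, ΣAȳ = 529345.19 mm³.
x̄ = 232552.08/11144.11 = 20.87 mm; ȳ = 529345.19/11144.11 = 47.50 mm.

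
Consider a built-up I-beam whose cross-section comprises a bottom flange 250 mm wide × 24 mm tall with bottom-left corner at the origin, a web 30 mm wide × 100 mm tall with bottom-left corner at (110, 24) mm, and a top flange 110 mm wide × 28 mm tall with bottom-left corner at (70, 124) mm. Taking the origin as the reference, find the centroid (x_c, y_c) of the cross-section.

bottom flange: A = 250 × 24 = 6000.00, centroid at (125.00, 12.00).
web: A = 30 × 100 = 3000.00, centroid at (125.00, 74.00).
top flange: A = 110 × 28 = 3080.00, centroid at (125.00, 138.00).
ΣA = 12080.00 mm²
ΣAx_c = (6000.00)(125.00) + (3000.00)(125.00) + (3080.00)(125.00) = 1510000.00 mm³
ΣAy_c = (6000.00)(12.00) + (3000.00)(74.00) + (3080.00)(138.00) = 719040.00 mm³
x_c = 1510000.00 / 12080.00 = 125.00 mm
y_c = 719040.00 / 12080.00 = 59.52 mm

x_c = 125.00 mm, y_c = 59.52 mm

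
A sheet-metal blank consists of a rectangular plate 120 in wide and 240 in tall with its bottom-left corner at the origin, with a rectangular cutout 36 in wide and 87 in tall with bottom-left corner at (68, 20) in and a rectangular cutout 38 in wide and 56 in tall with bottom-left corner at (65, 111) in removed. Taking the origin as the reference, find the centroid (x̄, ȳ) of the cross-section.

x̄ = 54.37 in, ȳ = 125.80 in

plate: A = 120 × 240 = 28800.00, centroid at (60.00, 120.00).
hole 1: A = −(36 × 87) = -3132.00, centroid at (86.00, 63.50).
hole 2: A = −(38 × 56) = -2128.00, centroid at (84.00, 139.00).
ΣA = 23540.00 in²
ΣAx̄ = (28800.00)(60.00) + (-3132.00)(86.00) + (-2128.00)(84.00) = 1279896.00 in³
ΣAȳ = (28800.00)(120.00) + (-3132.00)(63.50) + (-2128.00)(139.00) = 2961326.00 in³
x̄ = 1279896.00 / 23540.00 = 54.37 in
ȳ = 2961326.00 / 23540.00 = 125.80 in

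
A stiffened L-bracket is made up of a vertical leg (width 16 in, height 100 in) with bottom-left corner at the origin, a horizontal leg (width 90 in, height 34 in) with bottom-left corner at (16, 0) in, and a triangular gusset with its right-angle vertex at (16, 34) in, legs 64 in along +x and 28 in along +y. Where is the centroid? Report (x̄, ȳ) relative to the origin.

vertical leg: A = 16 × 100 = 1600.00, centroid at (8.00, 50.00).
horizontal leg: A = 90 × 34 = 3060.00, centroid at (61.00, 17.00).
gusset: A = ½·64·28 = 896.00, centroid at (37.33, 43.33).
ΣA = 5556.00 in²
ΣAx̄ = (1600.00)(8.00) + (3060.00)(61.00) + (896.00)(37.33) = 232910.67 in³
ΣAȳ = (1600.00)(50.00) + (3060.00)(17.00) + (896.00)(43.33) = 170846.67 in³
x̄ = 232910.67 / 5556.00 = 41.92 in
ȳ = 170846.67 / 5556.00 = 30.75 in

x̄ = 41.92 in, ȳ = 30.75 in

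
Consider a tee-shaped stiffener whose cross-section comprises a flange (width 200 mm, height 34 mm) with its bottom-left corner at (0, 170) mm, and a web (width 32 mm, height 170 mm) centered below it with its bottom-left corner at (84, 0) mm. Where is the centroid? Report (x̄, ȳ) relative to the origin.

x̄ = 100.00 mm, ȳ = 141.67 mm

Part | A | x̄ᵢ | ȳᵢ | A·x̄ᵢ | A·ȳᵢ
web | 5440.00 | 100.00 | 85.00 | 544000.00 | 462400.00
flange | 6800.00 | 100.00 | 187.00 | 680000.00 | 1271600.00
Σ | 12240.00 |  |  | 1224000.00 | 1734000.00
x̄ = 1224000.00 / 12240.00 = 100.00 mm
ȳ = 1734000.00 / 12240.00 = 141.67 mm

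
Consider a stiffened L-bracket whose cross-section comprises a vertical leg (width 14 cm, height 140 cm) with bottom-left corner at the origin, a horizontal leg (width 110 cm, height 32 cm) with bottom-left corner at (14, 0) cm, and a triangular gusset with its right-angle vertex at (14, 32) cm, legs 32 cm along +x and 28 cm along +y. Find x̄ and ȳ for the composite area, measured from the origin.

x̄ = 45.15 cm, ȳ = 35.77 cm

Part | A | x̄ᵢ | ȳᵢ | A·x̄ᵢ | A·ȳᵢ
vertical leg | 1960.00 | 7.00 | 70.00 | 13720.00 | 137200.00
horizontal leg | 3520.00 | 69.00 | 16.00 | 242880.00 | 56320.00
gusset | 448.00 | 24.67 | 41.33 | 11050.67 | 18517.33
Σ | 5928.00 |  |  | 267650.67 | 212037.33
x̄ = 267650.67 / 5928.00 = 45.15 cm
ȳ = 212037.33 / 5928.00 = 35.77 cm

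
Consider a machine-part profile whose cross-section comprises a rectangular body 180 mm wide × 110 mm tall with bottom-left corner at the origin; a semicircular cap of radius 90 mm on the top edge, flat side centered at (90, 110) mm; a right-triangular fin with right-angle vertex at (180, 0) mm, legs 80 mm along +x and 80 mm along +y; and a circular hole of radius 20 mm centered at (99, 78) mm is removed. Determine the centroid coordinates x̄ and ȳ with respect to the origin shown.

x̄ = 100.50 mm, ȳ = 85.93 mm

rectangular body: A = 180 × 110 = 19800.00, centroid at (90.00, 55.00).
semicircular top: A = ½π·90² = 12723.45, centroid at (90.00, 148.20).
triangular fin: A = ½·80·80 = 3200.00, centroid at (206.67, 26.67).
hole: A = −π·20² = -1256.64, centroid at (99.00, 78.00).
ΣA = 34466.81 mm²
ΣAx̄ = (19800.00)(90.00) + (12723.45)(90.00) + (3200.00)(206.67) + (-1256.64)(99.00) = 3464036.79 mm³
ΣAȳ = (19800.00)(55.00) + (12723.45)(148.20) + (3200.00)(26.67) + (-1256.64)(78.00) = 2961895.17 mm³
x̄ = 3464036.79 / 34466.81 = 100.50 mm
ȳ = 2961895.17 / 34466.81 = 85.93 mm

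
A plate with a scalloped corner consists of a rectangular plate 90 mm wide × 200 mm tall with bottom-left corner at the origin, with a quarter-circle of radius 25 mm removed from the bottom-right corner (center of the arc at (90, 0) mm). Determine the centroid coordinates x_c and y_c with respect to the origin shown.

x_c = 44.04 mm, y_c = 102.51 mm

Part | A | x̄ᵢ | ȳᵢ | A·x̄ᵢ | A·ȳᵢ
plate | 18000.00 | 45.00 | 100.00 | 810000.00 | 1800000.00
removed quarter-circle | -490.87 | 79.39 | 10.61 | -38970.31 | -5208.33
Σ | 17509.13 |  |  | 771029.69 | 1794791.67
x_c = 771029.69 / 17509.13 = 44.04 mm
y_c = 1794791.67 / 17509.13 = 102.51 mm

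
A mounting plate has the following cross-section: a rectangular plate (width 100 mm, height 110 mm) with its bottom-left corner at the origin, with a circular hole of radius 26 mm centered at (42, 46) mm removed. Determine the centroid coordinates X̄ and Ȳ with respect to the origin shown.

X̄ = 51.91 mm, Ȳ = 57.15 mm

Part | A | x̄ᵢ | ȳᵢ | A·x̄ᵢ | A·ȳᵢ
plate | 11000.00 | 50.00 | 55.00 | 550000.00 | 605000.00
hole | -2123.72 | 42.00 | 46.00 | -89196.10 | -97690.97
Σ | 8876.28 |  |  | 460803.90 | 507309.03
X̄ = 460803.90 / 8876.28 = 51.91 mm
Ȳ = 507309.03 / 8876.28 = 57.15 mm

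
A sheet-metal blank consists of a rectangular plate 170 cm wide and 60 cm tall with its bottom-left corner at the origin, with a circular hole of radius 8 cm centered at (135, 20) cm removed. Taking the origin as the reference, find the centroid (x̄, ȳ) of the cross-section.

plate: A = 170 × 60 = 10200.00, centroid at (85.00, 30.00).
hole: A = −π·8² = -201.06, centroid at (135.00, 20.00).
ΣA = 9998.94 cm²
ΣAx̄ = (10200.00)(85.00) + (-201.06)(135.00) = 839856.64 cm³
ΣAȳ = (10200.00)(30.00) + (-201.06)(20.00) = 301978.76 cm³
x̄ = 839856.64 / 9998.94 = 83.99 cm
ȳ = 301978.76 / 9998.94 = 30.20 cm

x̄ = 83.99 cm, ȳ = 30.20 cm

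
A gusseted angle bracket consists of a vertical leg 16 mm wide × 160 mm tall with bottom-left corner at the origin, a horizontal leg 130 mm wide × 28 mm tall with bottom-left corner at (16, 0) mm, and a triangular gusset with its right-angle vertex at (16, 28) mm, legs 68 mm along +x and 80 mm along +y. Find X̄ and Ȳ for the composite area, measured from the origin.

Part | A | x̄ᵢ | ȳᵢ | A·x̄ᵢ | A·ȳᵢ
vertical leg | 2560.00 | 8.00 | 80.00 | 20480.00 | 204800.00
horizontal leg | 3640.00 | 81.00 | 14.00 | 294840.00 | 50960.00
gusset | 2720.00 | 38.67 | 54.67 | 105173.33 | 148693.33
Σ | 8920.00 |  |  | 420493.33 | 404453.33
X̄ = 420493.33 / 8920.00 = 47.14 mm
Ȳ = 404453.33 / 8920.00 = 45.34 mm

X̄ = 47.14 mm, Ȳ = 45.34 mm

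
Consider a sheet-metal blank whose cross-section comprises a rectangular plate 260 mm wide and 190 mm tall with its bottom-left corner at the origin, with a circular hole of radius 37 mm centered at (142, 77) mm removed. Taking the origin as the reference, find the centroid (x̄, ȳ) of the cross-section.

plate: A = 260 × 190 = 49400.00, centroid at (130.00, 95.00).
hole: A = −π·37² = -4300.84, centroid at (142.00, 77.00).
ΣA = 45099.16 mm², ΣAx̄ = 5811280.67 mm³, ΣAȳ = 4361835.29 mm³.
x̄ = 5811280.67/45099.16 = 128.86 mm; ȳ = 4361835.29/45099.16 = 96.72 mm.

x̄ = 128.86 mm, ȳ = 96.72 mm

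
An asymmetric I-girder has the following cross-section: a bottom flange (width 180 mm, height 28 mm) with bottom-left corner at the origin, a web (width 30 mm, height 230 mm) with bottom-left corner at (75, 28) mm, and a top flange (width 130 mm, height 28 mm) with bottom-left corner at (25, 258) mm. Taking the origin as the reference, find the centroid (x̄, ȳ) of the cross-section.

x̄ = 90.00 mm, ȳ = 131.41 mm

bottom flange: A = 180 × 28 = 5040.00, centroid at (90.00, 14.00).
web: A = 30 × 230 = 6900.00, centroid at (90.00, 143.00).
top flange: A = 130 × 28 = 3640.00, centroid at (90.00, 272.00).
ΣA = 15580.00 mm², ΣAx̄ = 1402200.00 mm³, ΣAȳ = 2047340.00 mm³.
x̄ = 1402200.00/15580.00 = 90.00 mm; ȳ = 2047340.00/15580.00 = 131.41 mm.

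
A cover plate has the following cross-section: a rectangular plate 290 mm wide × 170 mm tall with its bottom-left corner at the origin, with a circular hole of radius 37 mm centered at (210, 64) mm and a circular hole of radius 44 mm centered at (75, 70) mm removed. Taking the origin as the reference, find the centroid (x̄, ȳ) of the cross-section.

x̄ = 148.76 mm, ȳ = 89.67 mm

plate: A = 290 × 170 = 49300.00, centroid at (145.00, 85.00).
hole 1: A = −π·37² = -4300.84, centroid at (210.00, 64.00).
hole 2: A = −π·44² = -6082.12, centroid at (75.00, 70.00).
ΣA = 38917.04 mm², ΣAx̄ = 5789164.27 mm³, ΣAȳ = 3489497.58 mm³.
x̄ = 5789164.27/38917.04 = 148.76 mm; ȳ = 3489497.58/38917.04 = 89.67 mm.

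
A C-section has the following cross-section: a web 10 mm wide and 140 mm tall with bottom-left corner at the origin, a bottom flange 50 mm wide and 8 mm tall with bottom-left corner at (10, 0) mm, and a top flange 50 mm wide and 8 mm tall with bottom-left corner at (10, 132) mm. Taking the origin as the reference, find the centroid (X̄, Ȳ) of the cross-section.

web: A = 10 × 140 = 1400.00, centroid at (5.00, 70.00).
bottom flange: A = 50 × 8 = 400.00, centroid at (35.00, 4.00).
top flange: A = 50 × 8 = 400.00, centroid at (35.00, 136.00).
ΣA = 2200.00 mm²
ΣAX̄ = (1400.00)(5.00) + (400.00)(35.00) + (400.00)(35.00) = 35000.00 mm³
ΣAȲ = (1400.00)(70.00) + (400.00)(4.00) + (400.00)(136.00) = 154000.00 mm³
X̄ = 35000.00 / 2200.00 = 15.91 mm
Ȳ = 154000.00 / 2200.00 = 70.00 mm

X̄ = 15.91 mm, Ȳ = 70.00 mm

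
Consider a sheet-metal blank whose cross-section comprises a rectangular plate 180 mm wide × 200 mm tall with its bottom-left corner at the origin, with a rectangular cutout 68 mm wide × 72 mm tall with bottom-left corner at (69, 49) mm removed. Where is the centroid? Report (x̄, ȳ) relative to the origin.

x̄ = 87.95 mm, ȳ = 102.36 mm

plate: A = 180 × 200 = 36000.00, centroid at (90.00, 100.00).
hole: A = −(68 × 72) = -4896.00, centroid at (103.00, 85.00).
ΣA = 31104.00 mm², ΣAx̄ = 2735712.00 mm³, ΣAȳ = 3183840.00 mm³.
x̄ = 2735712.00/31104.00 = 87.95 mm; ȳ = 3183840.00/31104.00 = 102.36 mm.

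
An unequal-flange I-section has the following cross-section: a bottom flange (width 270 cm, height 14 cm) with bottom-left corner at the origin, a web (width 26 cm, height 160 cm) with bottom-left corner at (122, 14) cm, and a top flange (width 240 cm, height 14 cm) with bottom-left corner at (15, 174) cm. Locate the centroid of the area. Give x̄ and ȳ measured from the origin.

bottom flange: A = 270 × 14 = 3780.00, centroid at (135.00, 7.00).
web: A = 26 × 160 = 4160.00, centroid at (135.00, 94.00).
top flange: A = 240 × 14 = 3360.00, centroid at (135.00, 181.00).
ΣA = 11300.00 cm²
ΣAx̄ = (3780.00)(135.00) + (4160.00)(135.00) + (3360.00)(135.00) = 1525500.00 cm³
ΣAȳ = (3780.00)(7.00) + (4160.00)(94.00) + (3360.00)(181.00) = 1025660.00 cm³
x̄ = 1525500.00 / 11300.00 = 135.00 cm
ȳ = 1025660.00 / 11300.00 = 90.77 cm

x̄ = 135.00 cm, ȳ = 90.77 cm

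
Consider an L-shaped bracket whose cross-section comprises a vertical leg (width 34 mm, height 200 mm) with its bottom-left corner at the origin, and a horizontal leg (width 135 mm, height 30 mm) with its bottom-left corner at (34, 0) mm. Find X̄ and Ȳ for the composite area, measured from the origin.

vertical leg: A = 34 × 200 = 6800.00, centroid at (17.00, 100.00).
horizontal leg: A = 135 × 30 = 4050.00, centroid at (101.50, 15.00).
ΣA = 10850.00 mm²
ΣAX̄ = (6800.00)(17.00) + (4050.00)(101.50) = 526675.00 mm³
ΣAȲ = (6800.00)(100.00) + (4050.00)(15.00) = 740750.00 mm³
X̄ = 526675.00 / 10850.00 = 48.54 mm
Ȳ = 740750.00 / 10850.00 = 68.27 mm

X̄ = 48.54 mm, Ȳ = 68.27 mm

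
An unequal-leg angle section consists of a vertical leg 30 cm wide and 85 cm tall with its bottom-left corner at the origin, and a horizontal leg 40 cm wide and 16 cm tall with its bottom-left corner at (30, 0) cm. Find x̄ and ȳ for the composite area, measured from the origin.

x̄ = 22.02 cm, ȳ = 35.58 cm

vertical leg: A = 30 × 85 = 2550.00, centroid at (15.00, 42.50).
horizontal leg: A = 40 × 16 = 640.00, centroid at (50.00, 8.00).
ΣA = 3190.00 cm², ΣAx̄ = 70250.00 cm³, ΣAȳ = 113495.00 cm³.
x̄ = 70250.00/3190.00 = 22.02 cm; ȳ = 113495.00/3190.00 = 35.58 cm.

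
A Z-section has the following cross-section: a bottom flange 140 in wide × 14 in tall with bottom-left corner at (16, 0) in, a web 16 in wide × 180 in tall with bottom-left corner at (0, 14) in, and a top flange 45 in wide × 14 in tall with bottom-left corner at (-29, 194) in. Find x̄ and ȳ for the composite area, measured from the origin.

Part | A | x̄ᵢ | ȳᵢ | A·x̄ᵢ | A·ȳᵢ
bottom flange | 1960.00 | 86.00 | 7.00 | 168560.00 | 13720.00
web | 2880.00 | 8.00 | 104.00 | 23040.00 | 299520.00
top flange | 630.00 | -6.50 | 201.00 | -4095.00 | 126630.00
Σ | 5470.00 |  |  | 187505.00 | 439870.00
x̄ = 187505.00 / 5470.00 = 34.28 in
ȳ = 439870.00 / 5470.00 = 80.41 in

x̄ = 34.28 in, ȳ = 80.41 in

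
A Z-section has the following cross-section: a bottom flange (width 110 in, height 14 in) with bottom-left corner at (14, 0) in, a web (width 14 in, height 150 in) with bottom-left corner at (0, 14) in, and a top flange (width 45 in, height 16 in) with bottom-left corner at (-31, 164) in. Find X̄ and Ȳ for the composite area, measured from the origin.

X̄ = 26.34 in, Ȳ = 73.74 in

bottom flange: A = 110 × 14 = 1540.00, centroid at (69.00, 7.00).
web: A = 14 × 150 = 2100.00, centroid at (7.00, 89.00).
top flange: A = 45 × 16 = 720.00, centroid at (-8.50, 172.00).
ΣA = 4360.00 in², ΣAX̄ = 114840.00 in³, ΣAȲ = 321520.00 in³.
X̄ = 114840.00/4360.00 = 26.34 in; Ȳ = 321520.00/4360.00 = 73.74 in.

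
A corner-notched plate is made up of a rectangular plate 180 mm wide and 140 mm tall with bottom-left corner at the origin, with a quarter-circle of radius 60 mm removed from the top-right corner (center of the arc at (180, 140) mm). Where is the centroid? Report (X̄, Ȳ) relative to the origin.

X̄ = 81.84 mm, Ȳ = 64.37 mm

plate: A = 180 × 140 = 25200.00, centroid at (90.00, 70.00).
removed quarter-circle: A = −¼π·60² = -2827.43, centroid at (154.54, 114.54).
ΣA = 22372.57 mm²
ΣAX̄ = (25200.00)(90.00) + (-2827.43)(154.54) = 1831061.99 mm³
ΣAȲ = (25200.00)(70.00) + (-2827.43)(114.54) = 1440159.33 mm³
X̄ = 1831061.99 / 22372.57 = 81.84 mm
Ȳ = 1440159.33 / 22372.57 = 64.37 mm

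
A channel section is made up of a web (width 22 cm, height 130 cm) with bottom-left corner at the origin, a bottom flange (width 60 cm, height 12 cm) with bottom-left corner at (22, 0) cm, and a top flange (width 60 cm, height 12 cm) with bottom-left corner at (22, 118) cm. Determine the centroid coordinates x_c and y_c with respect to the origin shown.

x_c = 24.73 cm, y_c = 65.00 cm

Part | A | x̄ᵢ | ȳᵢ | A·x̄ᵢ | A·ȳᵢ
web | 2860.00 | 11.00 | 65.00 | 31460.00 | 185900.00
bottom flange | 720.00 | 52.00 | 6.00 | 37440.00 | 4320.00
top flange | 720.00 | 52.00 | 124.00 | 37440.00 | 89280.00
Σ | 4300.00 |  |  | 106340.00 | 279500.00
x_c = 106340.00 / 4300.00 = 24.73 cm
y_c = 279500.00 / 4300.00 = 65.00 cm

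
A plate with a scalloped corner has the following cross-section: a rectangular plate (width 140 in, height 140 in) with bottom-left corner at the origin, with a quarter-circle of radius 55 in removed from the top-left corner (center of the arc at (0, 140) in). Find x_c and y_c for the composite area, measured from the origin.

Part | A | x̄ᵢ | ȳᵢ | A·x̄ᵢ | A·ȳᵢ
plate | 19600.00 | 70.00 | 70.00 | 1372000.00 | 1372000.00
removed quarter-circle | -2375.83 | 23.34 | 116.66 | -55458.33 | -277157.79
Σ | 17224.17 |  |  | 1316541.67 | 1094842.21
x_c = 1316541.67 / 17224.17 = 76.44 in
y_c = 1094842.21 / 17224.17 = 63.56 in

x_c = 76.44 in, y_c = 63.56 in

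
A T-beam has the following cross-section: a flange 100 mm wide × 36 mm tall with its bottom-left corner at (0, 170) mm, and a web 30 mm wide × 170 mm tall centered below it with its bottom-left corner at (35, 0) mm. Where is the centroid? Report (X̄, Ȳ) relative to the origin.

Part | A | x̄ᵢ | ȳᵢ | A·x̄ᵢ | A·ȳᵢ
web | 5100.00 | 50.00 | 85.00 | 255000.00 | 433500.00
flange | 3600.00 | 50.00 | 188.00 | 180000.00 | 676800.00
Σ | 8700.00 |  |  | 435000.00 | 1110300.00
X̄ = 435000.00 / 8700.00 = 50.00 mm
Ȳ = 1110300.00 / 8700.00 = 127.62 mm

X̄ = 50.00 mm, Ȳ = 127.62 mm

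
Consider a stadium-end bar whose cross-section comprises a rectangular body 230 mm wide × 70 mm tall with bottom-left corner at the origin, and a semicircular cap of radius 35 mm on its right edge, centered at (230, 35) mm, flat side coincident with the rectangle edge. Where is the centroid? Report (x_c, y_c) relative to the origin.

rectangular body: A = 230 × 70 = 16100.00, centroid at (115.00, 35.00).
semicircular end: A = ½π·35² = 1924.23, centroid at (244.85, 35.00).
ΣA = 18024.23 mm², ΣAx_c = 2322655.20 mm³, ΣAy_c = 630847.89 mm³.
x_c = 2322655.20/18024.23 = 128.86 mm; y_c = 630847.89/18024.23 = 35.00 mm.

x_c = 128.86 mm, y_c = 35.00 mm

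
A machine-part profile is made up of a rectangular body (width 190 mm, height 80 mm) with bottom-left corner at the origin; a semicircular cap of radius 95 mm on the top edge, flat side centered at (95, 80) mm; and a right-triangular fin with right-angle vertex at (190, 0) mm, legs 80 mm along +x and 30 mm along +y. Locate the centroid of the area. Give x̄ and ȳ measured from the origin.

x̄ = 99.77 mm, ȳ = 76.06 mm

rectangular body: A = 190 × 80 = 15200.00, centroid at (95.00, 40.00).
semicircular top: A = ½π·95² = 14176.44, centroid at (95.00, 120.32).
triangular fin: A = ½·80·30 = 1200.00, centroid at (216.67, 10.00).
ΣA = 30576.44 mm²
ΣAx̄ = (15200.00)(95.00) + (14176.44)(95.00) + (1200.00)(216.67) = 3050761.50 mm³
ΣAȳ = (15200.00)(40.00) + (14176.44)(120.32) + (1200.00)(10.00) = 2325698.28 mm³
x̄ = 3050761.50 / 30576.44 = 99.77 mm
ȳ = 2325698.28 / 30576.44 = 76.06 mm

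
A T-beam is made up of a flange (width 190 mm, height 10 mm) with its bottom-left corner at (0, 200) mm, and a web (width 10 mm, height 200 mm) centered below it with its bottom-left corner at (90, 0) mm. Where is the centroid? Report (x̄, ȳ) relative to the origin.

x̄ = 95.00 mm, ȳ = 151.15 mm

Part | A | x̄ᵢ | ȳᵢ | A·x̄ᵢ | A·ȳᵢ
web | 2000.00 | 95.00 | 100.00 | 190000.00 | 200000.00
flange | 1900.00 | 95.00 | 205.00 | 180500.00 | 389500.00
Σ | 3900.00 |  |  | 370500.00 | 589500.00
x̄ = 370500.00 / 3900.00 = 95.00 mm
ȳ = 589500.00 / 3900.00 = 151.15 mm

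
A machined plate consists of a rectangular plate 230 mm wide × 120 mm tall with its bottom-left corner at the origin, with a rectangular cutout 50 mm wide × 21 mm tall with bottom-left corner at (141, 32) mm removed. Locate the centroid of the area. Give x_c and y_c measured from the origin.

plate: A = 230 × 120 = 27600.00, centroid at (115.00, 60.00).
hole: A = −(50 × 21) = -1050.00, centroid at (166.00, 42.50).
ΣA = 26550.00 mm², ΣAx_c = 2999700.00 mm³, ΣAy_c = 1611375.00 mm³.
x_c = 2999700.00/26550.00 = 112.98 mm; y_c = 1611375.00/26550.00 = 60.69 mm.

x_c = 112.98 mm, y_c = 60.69 mm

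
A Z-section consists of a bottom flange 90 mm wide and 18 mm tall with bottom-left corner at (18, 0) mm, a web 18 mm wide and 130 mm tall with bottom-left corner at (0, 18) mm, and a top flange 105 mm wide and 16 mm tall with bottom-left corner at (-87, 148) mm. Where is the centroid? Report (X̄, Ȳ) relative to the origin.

X̄ = 11.55 mm, Ȳ = 83.49 mm

Part | A | x̄ᵢ | ȳᵢ | A·x̄ᵢ | A·ȳᵢ
bottom flange | 1620.00 | 63.00 | 9.00 | 102060.00 | 14580.00
web | 2340.00 | 9.00 | 83.00 | 21060.00 | 194220.00
top flange | 1680.00 | -34.50 | 156.00 | -57960.00 | 262080.00
Σ | 5640.00 |  |  | 65160.00 | 470880.00
X̄ = 65160.00 / 5640.00 = 11.55 mm
Ȳ = 470880.00 / 5640.00 = 83.49 mm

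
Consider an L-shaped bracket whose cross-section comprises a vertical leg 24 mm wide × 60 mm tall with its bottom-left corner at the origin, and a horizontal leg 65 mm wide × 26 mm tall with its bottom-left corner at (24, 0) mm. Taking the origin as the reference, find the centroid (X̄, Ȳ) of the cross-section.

vertical leg: A = 24 × 60 = 1440.00, centroid at (12.00, 30.00).
horizontal leg: A = 65 × 26 = 1690.00, centroid at (56.50, 13.00).
ΣA = 3130.00 mm², ΣAX̄ = 112765.00 mm³, ΣAȲ = 65170.00 mm³.
X̄ = 112765.00/3130.00 = 36.03 mm; Ȳ = 65170.00/3130.00 = 20.82 mm.

X̄ = 36.03 mm, Ȳ = 20.82 mm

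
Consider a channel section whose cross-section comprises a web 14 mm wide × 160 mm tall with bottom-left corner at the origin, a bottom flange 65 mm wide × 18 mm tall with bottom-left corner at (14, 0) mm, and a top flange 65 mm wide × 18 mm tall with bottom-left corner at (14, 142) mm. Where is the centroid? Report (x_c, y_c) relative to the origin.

web: A = 14 × 160 = 2240.00, centroid at (7.00, 80.00).
bottom flange: A = 65 × 18 = 1170.00, centroid at (46.50, 9.00).
top flange: A = 65 × 18 = 1170.00, centroid at (46.50, 151.00).
ΣA = 4580.00 mm², ΣAx_c = 124490.00 mm³, ΣAy_c = 366400.00 mm³.
x_c = 124490.00/4580.00 = 27.18 mm; y_c = 366400.00/4580.00 = 80.00 mm.

x_c = 27.18 mm, y_c = 80.00 mm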